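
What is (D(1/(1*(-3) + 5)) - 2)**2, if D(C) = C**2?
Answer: 49/16 ≈ 3.0625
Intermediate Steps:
(D(1/(1*(-3) + 5)) - 2)**2 = ((1/(1*(-3) + 5))**2 - 2)**2 = ((1/(-3 + 5))**2 - 2)**2 = ((1/2)**2 - 2)**2 = (1/4 - 2)**2 = (-7/4)**2 = 49/16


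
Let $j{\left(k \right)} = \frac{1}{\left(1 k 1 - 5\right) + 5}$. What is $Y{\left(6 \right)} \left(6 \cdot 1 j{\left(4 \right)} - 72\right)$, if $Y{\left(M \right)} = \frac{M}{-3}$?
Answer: $141$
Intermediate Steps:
$Y{\left(M \right)} = - \frac{M}{3}$ ($Y{\left(M \right)} = M \left(- \frac{1}{3}\right) = - \frac{M}{3}$)
$j{\left(k \right)} = \frac{1}{k}$ ($j{\left(k \right)} = \frac{1}{\left(k 1 - 5\right) + 5} = \frac{1}{\left(k - 5\right) + 5} = \frac{1}{\left(-5 + k\right) + 5} = \frac{1}{k}$)
$Y{\left(6 \right)} \left(6 \cdot 1 j{\left(4 \right)} - 72\right) = \left(- \frac{1}{3}\right) 6 \left(\frac{6 \cdot 1}{4} - 72\right) = - 2 \left(6 \cdot \frac{1}{4} - 72\right) = - 2 \left(\frac{3}{2} - 72\right) = \left(-2\right) \left(- \frac{141}{2}\right) = 141$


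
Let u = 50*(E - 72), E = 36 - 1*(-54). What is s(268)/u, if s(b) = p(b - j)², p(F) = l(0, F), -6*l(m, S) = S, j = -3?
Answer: 73441/32400 ≈ 2.2667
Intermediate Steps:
l(m, S) = -S/6
E = 90 (E = 36 + 54 = 90)
p(F) = -F/6
s(b) = (-½ - b/6)² (s(b) = (-(b - 1*(-3))/6)² = (-(b + 3)/6)² = (-(3 + b)/6)² = (-½ - b/6)²)
u = 900 (u = 50*(90 - 72) = 50*18 = 900)
s(268)/u = ((3 + 268)²/36)/900 = ((1/36)*271²)*(1/900) = ((1/36)*73441)*(1/900) = (73441/36)*(1/900) = 73441/32400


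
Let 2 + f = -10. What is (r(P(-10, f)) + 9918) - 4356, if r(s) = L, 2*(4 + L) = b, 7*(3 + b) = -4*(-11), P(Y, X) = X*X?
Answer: 77835/14 ≈ 5559.6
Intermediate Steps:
f = -12 (f = -2 - 10 = -12)
P(Y, X) = X²
b = 23/7 (b = -3 + (-4*(-11))/7 = -3 + (⅐)*44 = -3 + 44/7 = 23/7 ≈ 3.2857)
L = -33/14 (L = -4 + (½)*(23/7) = -4 + 23/14 = -33/14 ≈ -2.3571)
r(s) = -33/14
(r(P(-10, f)) + 9918) - 4356 = (-33/14 + 9918) - 4356 = 138819/14 - 4356 = 77835/14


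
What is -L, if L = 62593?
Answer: -62593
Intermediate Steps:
-L = -1*62593 = -62593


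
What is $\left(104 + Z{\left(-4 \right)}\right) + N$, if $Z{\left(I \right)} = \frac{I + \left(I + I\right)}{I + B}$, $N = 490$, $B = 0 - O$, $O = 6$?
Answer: $\frac{2976}{5} \approx 595.2$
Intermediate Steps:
$B = -6$ ($B = 0 - 6 = -6$)
$Z{\left(I \right)} = \frac{3 I}{-6 + I}$ ($Z{\left(I \right)} = \frac{I + \left(I + I\right)}{I - 6} = \frac{I + 2 I}{-6 + I} = \frac{3 I}{-6 + I}$)
$\left(104 + Z{\left(-4 \right)}\right) + N = \left(104 + 3 \left(-4\right) \frac{1}{-6 - 4}\right) + 490 = \left(104 + 3 \left(-4\right) \frac{1}{-10}\right) + 490 = \left(104 + 3 \left(-4\right) \left(- \frac{1}{10}\right)\right) + 490 = \left(104 + \frac{6}{5}\right) + 490 = \frac{526}{5} + 490 = \frac{2976}{5}$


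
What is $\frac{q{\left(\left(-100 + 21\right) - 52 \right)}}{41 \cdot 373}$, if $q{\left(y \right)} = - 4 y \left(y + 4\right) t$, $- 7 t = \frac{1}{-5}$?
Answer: $- \frac{66548}{535255} \approx -0.12433$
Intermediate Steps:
$t = \frac{1}{35}$ ($t = - \frac{1}{7 \left(-5\right)} = \left(- \frac{1}{7}\right) \left(- \frac{1}{5}\right) = \frac{1}{35} \approx 0.028571$)
$q{\left(y \right)} = - \frac{4 y \left(4 + y\right)}{35}$ ($q{\left(y \right)} = - 4 y \left(y + 4\right) \frac{1}{35} = - 4 y \left(4 + y\right) \frac{1}{35} = - \frac{4 y \left(4 + y\right)}{35}$)
$\frac{q{\left(\left(-100 + 21\right) - 52 \right)}}{41 \cdot 373} = \frac{\left(- \frac{4}{35}\right) \left(\left(-100 + 21\right) - 52\right) \left(4 + \left(\left(-100 + 21\right) - 52\right)\right)}{41 \cdot 373} = \frac{\left(- \frac{4}{35}\right) \left(-79 - 52\right) \left(4 - 131\right)}{15293} = \left(- \frac{4}{35}\right) \left(-131\right) \left(4 - 131\right) \frac{1}{15293} = \left(- \frac{4}{35}\right) \left(-131\right) \left(-127\right) \frac{1}{15293} = \left(- \frac{66548}{35}\right) \frac{1}{15293} = - \frac{66548}{535255}$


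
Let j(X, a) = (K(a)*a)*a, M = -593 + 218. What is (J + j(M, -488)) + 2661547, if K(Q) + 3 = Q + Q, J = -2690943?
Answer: -233172372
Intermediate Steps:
M = -375
K(Q) = -3 + 2*Q (K(Q) = -3 + (Q + Q) = -3 + 2*Q)
j(X, a) = a**2*(-3 + 2*a) (j(X, a) = ((-3 + 2*a)*a)*a = (a*(-3 + 2*a))*a = a**2*(-3 + 2*a))
(J + j(M, -488)) + 2661547 = (-2690943 + (-488)**2*(-3 + 2*(-488))) + 2661547 = (-2690943 + 238144*(-3 - 976)) + 2661547 = (-2690943 + 238144*(-979)) + 2661547 = (-2690943 - 233142976) + 2661547 = -235833919 + 2661547 = -233172372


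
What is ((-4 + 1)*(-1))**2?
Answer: 9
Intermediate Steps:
((-4 + 1)*(-1))**2 = (-3*(-1))**2 = 3**2 = 9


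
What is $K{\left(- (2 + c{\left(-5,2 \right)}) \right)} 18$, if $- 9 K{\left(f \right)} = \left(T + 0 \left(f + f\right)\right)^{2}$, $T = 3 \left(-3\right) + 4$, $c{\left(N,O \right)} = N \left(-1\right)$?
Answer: $-50$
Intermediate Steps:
$c{\left(N,O \right)} = - N$
$T = -5$ ($T = -9 + 4 = -5$)
$K{\left(f \right)} = - \frac{25}{9}$ ($K{\left(f \right)} = - \frac{\left(-5 + 0 \left(f + f\right)\right)^{2}}{9} = - \frac{\left(-5 + 0 \cdot 2 f\right)^{2}}{9} = - \frac{\left(-5 + 0\right)^{2}}{9} = - \frac{\left(-5\right)^{2}}{9} = \left(- \frac{1}{9}\right) 25 = - \frac{25}{9}$)
$K{\left(- (2 + c{\left(-5,2 \right)}) \right)} 18 = \left(- \frac{25}{9}\right) 18 = -50$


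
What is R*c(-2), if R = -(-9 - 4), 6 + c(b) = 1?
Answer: -65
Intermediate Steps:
c(b) = -5 (c(b) = -6 + 1 = -5)
R = 13 (R = -1*(-13) = 13)
R*c(-2) = 13*(-5) = -65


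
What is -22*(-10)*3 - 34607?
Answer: -33947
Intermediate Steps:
-22*(-10)*3 - 34607 = 220*3 - 34607 = 660 - 34607 = -33947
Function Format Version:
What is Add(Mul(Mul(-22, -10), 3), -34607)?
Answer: -33947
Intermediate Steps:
Add(Mul(Mul(-22, -10), 3), -34607) = Add(Mul(220, 3), -34607) = Add(660, -34607) = -33947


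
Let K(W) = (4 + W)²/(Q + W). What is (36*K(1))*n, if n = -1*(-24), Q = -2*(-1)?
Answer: 7200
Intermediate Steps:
Q = 2
n = 24
K(W) = (4 + W)²/(2 + W)
(36*K(1))*n = (36*((4 + 1)²/(2 + 1)))*24 = (36*(5²/3))*24 = (36*((⅓)*25))*24 = (36*(25/3))*24 = 300*24 = 7200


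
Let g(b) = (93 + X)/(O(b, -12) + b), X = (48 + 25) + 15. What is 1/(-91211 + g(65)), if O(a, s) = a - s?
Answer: -142/12951781 ≈ -1.0964e-5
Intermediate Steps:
X = 88 (X = 73 + 15 = 88)
g(b) = 181/(12 + 2*b) (g(b) = (93 + 88)/((b - 1*(-12)) + b) = 181/((b + 12) + b) = 181/((12 + b) + b) = 181/(12 + 2*b))
1/(-91211 + g(65)) = 1/(-91211 + 181/(2*(6 + 65))) = 1/(-91211 + (181/2)/71) = 1/(-91211 + (181/2)*(1/71)) = 1/(-91211 + 181/142) = 1/(-12951781/142) = -142/12951781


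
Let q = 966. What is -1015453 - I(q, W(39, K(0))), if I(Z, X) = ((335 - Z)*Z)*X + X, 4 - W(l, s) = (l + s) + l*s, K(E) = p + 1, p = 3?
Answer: -119876728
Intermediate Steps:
K(E) = 4 (K(E) = 3 + 1 = 4)
W(l, s) = 4 - l - s - l*s (W(l, s) = 4 - ((l + s) + l*s) = 4 - (l + s + l*s) = 4 + (-l - s - l*s) = 4 - l - s - l*s)
I(Z, X) = X + X*Z*(335 - Z) (I(Z, X) = (Z*(335 - Z))*X + X = X*Z*(335 - Z) + X = X + X*Z*(335 - Z))
-1015453 - I(q, W(39, K(0))) = -1015453 - (4 - 1*39 - 1*4 - 1*39*4)*(1 - 1*966**2 + 335*966) = -1015453 - (4 - 39 - 4 - 156)*(1 - 1*933156 + 323610) = -1015453 - (-195)*(1 - 933156 + 323610) = -1015453 - (-195)*(-609545) = -1015453 - 1*118861275 = -1015453 - 118861275 = -119876728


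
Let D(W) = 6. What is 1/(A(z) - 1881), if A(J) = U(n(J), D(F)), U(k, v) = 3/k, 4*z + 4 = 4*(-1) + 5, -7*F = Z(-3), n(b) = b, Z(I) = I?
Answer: -1/1885 ≈ -0.00053050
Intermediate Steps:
F = 3/7 (F = -⅐*(-3) = 3/7 ≈ 0.42857)
z = -¾ (z = -1 + (4*(-1) + 5)/4 = -1 + (-4 + 5)/4 = -1 + (¼)*1 = -1 + ¼ = -¾ ≈ -0.75000)
A(J) = 3/J
1/(A(z) - 1881) = 1/(3/(-¾) - 1881) = 1/(3*(-4/3) - 1881) = 1/(-4 - 1881) = 1/(-1885) = -1/1885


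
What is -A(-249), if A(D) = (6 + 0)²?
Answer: -36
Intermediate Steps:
A(D) = 36 (A(D) = 6² = 36)
-A(-249) = -1*36 = -36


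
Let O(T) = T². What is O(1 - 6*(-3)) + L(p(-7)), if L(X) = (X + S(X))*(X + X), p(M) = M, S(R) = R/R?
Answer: 445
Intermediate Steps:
S(R) = 1
L(X) = 2*X*(1 + X) (L(X) = (X + 1)*(X + X) = (1 + X)*(2*X) = 2*X*(1 + X))
O(1 - 6*(-3)) + L(p(-7)) = (1 - 6*(-3))² + 2*(-7)*(1 - 7) = (1 + 18)² + 2*(-7)*(-6) = 19² + 84 = 361 + 84 = 445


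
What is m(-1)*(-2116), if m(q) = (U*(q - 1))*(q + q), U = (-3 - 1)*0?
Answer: 0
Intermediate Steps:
U = 0 (U = -4*0 = 0)
m(q) = 0 (m(q) = (0*(q - 1))*(q + q) = (0*(-1 + q))*(2*q) = 0*(2*q) = 0)
m(-1)*(-2116) = 0*(-2116) = 0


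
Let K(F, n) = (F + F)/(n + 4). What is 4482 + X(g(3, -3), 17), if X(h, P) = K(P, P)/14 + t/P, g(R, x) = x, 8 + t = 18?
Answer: 11202277/2499 ≈ 4482.7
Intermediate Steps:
t = 10 (t = -8 + 18 = 10)
K(F, n) = 2*F/(4 + n) (K(F, n) = (2*F)/(4 + n) = 2*F/(4 + n))
X(h, P) = 10/P + P/(7*(4 + P)) (X(h, P) = (2*P/(4 + P))/14 + 10/P = (2*P/(4 + P))*(1/14) + 10/P = P/(7*(4 + P)) + 10/P = 10/P + P/(7*(4 + P)))
4482 + X(g(3, -3), 17) = 4482 + (⅐)*(280 + 17² + 70*17)/(17*(4 + 17)) = 4482 + (⅐)*(1/17)*(280 + 289 + 1190)/21 = 4482 + (⅐)*(1/17)*(1/21)*1759 = 4482 + 1759/2499 = 11202277/2499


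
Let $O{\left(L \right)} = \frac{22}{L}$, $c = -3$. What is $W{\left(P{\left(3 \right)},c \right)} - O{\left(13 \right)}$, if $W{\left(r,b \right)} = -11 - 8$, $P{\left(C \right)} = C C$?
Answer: $- \frac{269}{13} \approx -20.692$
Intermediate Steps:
$P{\left(C \right)} = C^{2}$
$W{\left(r,b \right)} = -19$
$W{\left(P{\left(3 \right)},c \right)} - O{\left(13 \right)} = -19 - \frac{22}{13} = - \frac{269}{13}$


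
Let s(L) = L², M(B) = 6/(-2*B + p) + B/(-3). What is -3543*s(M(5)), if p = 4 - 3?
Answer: -57869/3 ≈ -19290.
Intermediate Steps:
p = 1
M(B) = 6/(1 - 2*B) - B/3 (M(B) = 6/(-2*B + 1) + B/(-3) = 6/(1 - 2*B) + B*(-⅓) = 6/(1 - 2*B) - B/3)
-3543*s(M(5)) = -3543*(-18 + 5 - 2*5²)²/(9*(-1 + 2*5)²) = -3543*(-18 + 5 - 2*25)²/(9*(-1 + 10)²) = -3543*(-18 + 5 - 50)²/729 = -3543*((⅓)*(⅑)*(-63))² = -3543*(-7/3)² = -3543*49/9 = -57869/3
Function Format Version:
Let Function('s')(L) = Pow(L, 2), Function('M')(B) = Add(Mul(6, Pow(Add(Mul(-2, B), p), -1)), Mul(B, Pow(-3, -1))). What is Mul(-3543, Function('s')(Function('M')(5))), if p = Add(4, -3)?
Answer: Rational(-57869, 3) ≈ -19290.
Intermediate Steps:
p = 1
Function('M')(B) = Add(Mul(6, Pow(Add(1, Mul(-2, B)), -1)), Mul(Rational(-1, 3), B)) (Function('M')(B) = Add(Mul(6, Pow(Add(Mul(-2, B), 1), -1)), Mul(B, Pow(-3, -1))) = Add(Mul(6, Pow(Add(1, Mul(-2, B)), -1)), Mul(B, Rational(-1, 3))) = Add(Mul(6, Pow(Add(1, Mul(-2, B)), -1)), Mul(Rational(-1, 3), B)))
Mul(-3543, Function('s')(Function('M')(5))) = Mul(-3543, Pow(Mul(Rational(1, 3), Pow(Add(-1, Mul(2, 5)), -1), Add(-18, 5, Mul(-2, Pow(5, 2)))), 2)) = Mul(-3543, Pow(Mul(Rational(1, 3), Pow(Add(-1, 10), -1), Add(-18, 5, Mul(-2, 25))), 2)) = Mul(-3543, Pow(Mul(Rational(1, 3), Pow(9, -1), Add(-18, 5, -50)), 2)) = Mul(-3543, Pow(Mul(Rational(1, 3), Rational(1, 9), -63), 2)) = Mul(-3543, Pow(Rational(-7, 3), 2)) = Mul(-3543, Rational(49, 9)) = Rational(-57869, 3)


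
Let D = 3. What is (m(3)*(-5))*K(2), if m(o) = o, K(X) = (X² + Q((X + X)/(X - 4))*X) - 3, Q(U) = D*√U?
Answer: -15 - 90*I*√2 ≈ -15.0 - 127.28*I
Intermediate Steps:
Q(U) = 3*√U
K(X) = -3 + X² + 3*X*√2*√(X/(-4 + X)) (K(X) = (X² + (3*√((X + X)/(X - 4)))*X) - 3 = (X² + (3*√((2*X)/(-4 + X)))*X) - 3 = (X² + (3*√(2*X/(-4 + X)))*X) - 3 = (X² + (3*(√2*√(X/(-4 + X))))*X) - 3 = (X² + (3*√2*√(X/(-4 + X)))*X) - 3 = (X² + 3*X*√2*√(X/(-4 + X))) - 3 = -3 + X² + 3*X*√2*√(X/(-4 + X)))
(m(3)*(-5))*K(2) = (3*(-5))*(-3 + 2² + 3*2*√2*√(2/(-4 + 2))) = -15*(-3 + 4 + 3*2*√2*√(2/(-2))) = -15*(-3 + 4 + 3*2*√2*√(2*(-½))) = -15*(-3 + 4 + 3*2*√2*√(-1)) = -15*(-3 + 4 + 3*2*√2*I) = -15*(-3 + 4 + 6*I*√2) = -15*(1 + 6*I*√2) = -15 - 90*I*√2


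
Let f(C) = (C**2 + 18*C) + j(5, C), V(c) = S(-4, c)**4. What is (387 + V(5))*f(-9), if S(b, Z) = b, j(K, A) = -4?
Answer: -54655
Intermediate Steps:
V(c) = 256 (V(c) = (-4)**4 = 256)
f(C) = -4 + C**2 + 18*C (f(C) = (C**2 + 18*C) - 4 = -4 + C**2 + 18*C)
(387 + V(5))*f(-9) = (387 + 256)*(-4 + (-9)**2 + 18*(-9)) = 643*(-4 + 81 - 162) = 643*(-85) = -54655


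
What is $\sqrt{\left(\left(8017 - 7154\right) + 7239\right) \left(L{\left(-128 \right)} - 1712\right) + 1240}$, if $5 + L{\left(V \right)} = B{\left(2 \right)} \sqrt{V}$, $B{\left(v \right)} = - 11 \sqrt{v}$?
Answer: $\sqrt{-13909894 - 1425952 i} \approx 190.92 - 3734.5 i$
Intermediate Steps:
$L{\left(V \right)} = -5 - 11 \sqrt{2} \sqrt{V}$ ($L{\left(V \right)} = -5 + - 11 \sqrt{2} \sqrt{V} = -5 - 11 \sqrt{2} \sqrt{V}$)
$\sqrt{\left(\left(8017 - 7154\right) + 7239\right) \left(L{\left(-128 \right)} - 1712\right) + 1240} = \sqrt{\left(\left(8017 - 7154\right) + 7239\right) \left(\left(-5 - 11 \sqrt{2} \sqrt{-128}\right) - 1712\right) + 1240} = \sqrt{\left(\left(8017 - 7154\right) + 7239\right) \left(\left(-5 - 11 \sqrt{2} \cdot 8 i \sqrt{2}\right) - 1712\right) + 1240} = \sqrt{\left(863 + 7239\right) \left(\left(-5 - 176 i\right) - 1712\right) + 1240} = \sqrt{8102 \left(-1717 - 176 i\right) + 1240} = \sqrt{\left(-13911134 - 1425952 i\right) + 1240} = \sqrt{-13909894 - 1425952 i}$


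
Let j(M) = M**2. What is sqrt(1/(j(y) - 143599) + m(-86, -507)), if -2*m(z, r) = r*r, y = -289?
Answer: 8*I*sqrt(1812078012981)/30039 ≈ 358.5*I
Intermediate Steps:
m(z, r) = -r**2/2 (m(z, r) = -r*r/2 = -r**2/2)
sqrt(1/(j(y) - 143599) + m(-86, -507)) = sqrt(1/((-289)**2 - 143599) - 1/2*(-507)**2) = sqrt(1/(83521 - 143599) - 1/2*257049) = sqrt(1/(-60078) - 257049/2) = sqrt(-1/60078 - 257049/2) = sqrt(-3860747456/30039) = 8*I*sqrt(1812078012981)/30039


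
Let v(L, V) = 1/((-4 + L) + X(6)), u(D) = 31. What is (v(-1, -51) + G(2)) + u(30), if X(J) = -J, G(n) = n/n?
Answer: 351/11 ≈ 31.909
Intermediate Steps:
G(n) = 1
v(L, V) = 1/(-10 + L) (v(L, V) = 1/((-4 + L) - 1*6) = 1/((-4 + L) - 6) = 1/(-10 + L))
(v(-1, -51) + G(2)) + u(30) = (1/(-10 - 1) + 1) + 31 = (1/(-11) + 1) + 31 = (-1/11 + 1) + 31 = 10/11 + 31 = 351/11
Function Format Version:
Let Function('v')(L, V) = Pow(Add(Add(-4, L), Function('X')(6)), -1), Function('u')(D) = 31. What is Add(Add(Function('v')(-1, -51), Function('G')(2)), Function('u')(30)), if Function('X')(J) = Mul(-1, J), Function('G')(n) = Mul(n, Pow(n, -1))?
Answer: Rational(351, 11) ≈ 31.909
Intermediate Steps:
Function('G')(n) = 1
Function('v')(L, V) = Pow(Add(-10, L), -1) (Function('v')(L, V) = Pow(Add(Add(-4, L), Mul(-1, 6)), -1) = Pow(Add(Add(-4, L), -6), -1) = Pow(Add(-10, L), -1))
Add(Add(Function('v')(-1, -51), Function('G')(2)), Function('u')(30)) = Add(Add(Pow(Add(-10, -1), -1), 1), 31) = Add(Add(Pow(-11, -1), 1), 31) = Add(Add(Rational(-1, 11), 1), 31) = Add(Rational(10, 11), 31) = Rational(351, 11)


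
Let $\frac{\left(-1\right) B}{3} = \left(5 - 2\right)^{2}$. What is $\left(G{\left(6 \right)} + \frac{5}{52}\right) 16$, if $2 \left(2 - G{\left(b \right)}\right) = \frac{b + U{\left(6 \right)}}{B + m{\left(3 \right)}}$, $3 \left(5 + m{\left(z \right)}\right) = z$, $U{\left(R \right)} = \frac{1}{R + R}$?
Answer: $\frac{42446}{1209} \approx 35.108$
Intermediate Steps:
$U{\left(R \right)} = \frac{1}{2 R}$
$m{\left(z \right)} = -5 + \frac{z}{3}$
$B = -27$ ($B = - 3 \left(5 - 2\right)^{2} = - 3 \cdot 3^{2} = \left(-3\right) 9 = -27$)
$G{\left(b \right)} = \frac{1489}{744} + \frac{b}{62}$ ($G{\left(b \right)} = 2 - \frac{\left(b + \frac{1}{2 \cdot 6}\right) \frac{1}{-27 + \left(-5 + \frac{1}{3} \cdot 3\right)}}{2} = 2 - \frac{\left(b + \frac{1}{2} \cdot \frac{1}{6}\right) \frac{1}{-27 + \left(-5 + 1\right)}}{2} = 2 - \frac{\left(b + \frac{1}{12}\right) \frac{1}{-27 - 4}}{2} = 2 - \frac{\left(\frac{1}{12} + b\right) \frac{1}{-31}}{2} = 2 - \frac{\left(\frac{1}{12} + b\right) \left(- \frac{1}{31}\right)}{2} = 2 - \frac{- \frac{1}{372} - \frac{b}{31}}{2} = 2 + \left(\frac{1}{744} + \frac{b}{62}\right) = \frac{1489}{744} + \frac{b}{62}$)
$\left(G{\left(6 \right)} + \frac{5}{52}\right) 16 = \left(\left(\frac{1489}{744} + \frac{1}{62} \cdot 6\right) + \frac{5}{52}\right) 16 = \left(\left(\frac{1489}{744} + \frac{3}{31}\right) + 5 \cdot \frac{1}{52}\right) 16 = \left(\frac{1561}{744} + \frac{5}{52}\right) 16 = \frac{21223}{9672} \cdot 16 = \frac{42446}{1209}$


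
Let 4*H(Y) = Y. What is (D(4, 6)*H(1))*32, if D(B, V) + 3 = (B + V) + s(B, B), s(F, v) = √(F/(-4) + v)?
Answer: 56 + 8*√3 ≈ 69.856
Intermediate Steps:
H(Y) = Y/4
s(F, v) = √(v - F/4) (s(F, v) = √(F*(-¼) + v) = √(-F/4 + v) = √(v - F/4))
D(B, V) = -3 + B + V + √3*√B/2 (D(B, V) = -3 + ((B + V) + √(-B + 4*B)/2) = -3 + ((B + V) + √(3*B)/2) = -3 + ((B + V) + (√3*√B)/2) = -3 + ((B + V) + √3*√B/2) = -3 + (B + V + √3*√B/2) = -3 + B + V + √3*√B/2)
(D(4, 6)*H(1))*32 = ((-3 + 4 + 6 + √3*√4/2)*((¼)*1))*32 = ((-3 + 4 + 6 + (½)*√3*2)*(¼))*32 = ((-3 + 4 + 6 + √3)*(¼))*32 = ((7 + √3)*(¼))*32 = (7/4 + √3/4)*32 = 56 + 8*√3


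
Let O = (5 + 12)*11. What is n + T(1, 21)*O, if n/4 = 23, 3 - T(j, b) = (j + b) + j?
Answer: -3648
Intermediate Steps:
O = 187 (O = 17*11 = 187)
T(j, b) = 3 - b - 2*j (T(j, b) = 3 - ((j + b) + j) = 3 - ((b + j) + j) = 3 - (b + 2*j) = 3 + (-b - 2*j) = 3 - b - 2*j)
n = 92 (n = 4*23 = 92)
n + T(1, 21)*O = 92 + (3 - 1*21 - 2*1)*187 = 92 + (3 - 21 - 2)*187 = 92 - 20*187 = 92 - 3740 = -3648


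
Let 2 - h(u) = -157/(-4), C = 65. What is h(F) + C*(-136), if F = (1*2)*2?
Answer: -35509/4 ≈ -8877.3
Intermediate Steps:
F = 4 (F = 2*2 = 4)
h(u) = -149/4 (h(u) = 2 - (-157)/(-4) = 2 - (-157)*(-1)/4 = 2 - 1*157/4 = 2 - 157/4 = -149/4)
h(F) + C*(-136) = -149/4 + 65*(-136) = -149/4 - 8840 = -35509/4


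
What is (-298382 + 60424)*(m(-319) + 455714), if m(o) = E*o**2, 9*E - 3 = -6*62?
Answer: 884367813546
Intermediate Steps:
E = -41 (E = 1/3 + (-6*62)/9 = 1/3 + (1/9)*(-372) = 1/3 - 124/3 = -41)
m(o) = -41*o**2
(-298382 + 60424)*(m(-319) + 455714) = (-298382 + 60424)*(-41*(-319)**2 + 455714) = -237958*(-41*101761 + 455714) = -237958*(-4172201 + 455714) = -237958*(-3716487) = 884367813546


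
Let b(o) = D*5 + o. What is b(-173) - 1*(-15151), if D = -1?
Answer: 14973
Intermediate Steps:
b(o) = -5 + o (b(o) = -1*5 + o = -5 + o)
b(-173) - 1*(-15151) = (-5 - 173) - 1*(-15151) = -178 + 15151 = 14973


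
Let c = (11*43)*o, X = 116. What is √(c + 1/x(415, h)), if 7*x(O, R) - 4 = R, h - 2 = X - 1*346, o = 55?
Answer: √1664958/8 ≈ 161.29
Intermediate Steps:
h = -228 (h = 2 + (116 - 1*346) = 2 + (116 - 346) = 2 - 230 = -228)
x(O, R) = 4/7 + R/7
c = 26015 (c = (11*43)*55 = 473*55 = 26015)
√(c + 1/x(415, h)) = √(26015 + 1/(4/7 + (⅐)*(-228))) = √(26015 + 1/(4/7 - 228/7)) = √(26015 + 1/(-32)) = √(26015 - 1/32) = √(832479/32) = √1664958/8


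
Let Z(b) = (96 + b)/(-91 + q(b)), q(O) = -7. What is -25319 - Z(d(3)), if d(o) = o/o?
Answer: -2481165/98 ≈ -25318.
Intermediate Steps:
d(o) = 1
Z(b) = -48/49 - b/98 (Z(b) = (96 + b)/(-91 - 7) = (96 + b)/(-98) = (96 + b)*(-1/98) = -48/49 - b/98)
-25319 - Z(d(3)) = -25319 - (-48/49 - 1/98*1) = -25319 - (-48/49 - 1/98) = -25319 - 1*(-97/98) = -25319 + 97/98 = -2481165/98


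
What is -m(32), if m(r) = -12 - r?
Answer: 44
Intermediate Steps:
-m(32) = -(-12 - 1*32) = -(-12 - 32) = -1*(-44) = 44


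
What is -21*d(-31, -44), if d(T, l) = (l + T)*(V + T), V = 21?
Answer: -15750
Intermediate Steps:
d(T, l) = (21 + T)*(T + l) (d(T, l) = (l + T)*(21 + T) = (T + l)*(21 + T) = (21 + T)*(T + l))
-21*d(-31, -44) = -21*((-31)² + 21*(-31) + 21*(-44) - 31*(-44)) = -21*(961 - 651 - 924 + 1364) = -21*750 = -15750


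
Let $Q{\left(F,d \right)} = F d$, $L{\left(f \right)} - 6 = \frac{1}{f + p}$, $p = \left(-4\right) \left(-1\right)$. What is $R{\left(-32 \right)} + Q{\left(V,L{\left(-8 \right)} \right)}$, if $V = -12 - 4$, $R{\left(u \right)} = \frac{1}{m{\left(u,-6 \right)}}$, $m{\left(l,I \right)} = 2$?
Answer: $- \frac{183}{2} \approx -91.5$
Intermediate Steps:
$p = 4$
$R{\left(u \right)} = \frac{1}{2}$
$L{\left(f \right)} = 6 + \frac{1}{4 + f}$ ($L{\left(f \right)} = 6 + \frac{1}{f + 4} = 6 + \frac{1}{4 + f}$)
$V = -16$
$R{\left(-32 \right)} + Q{\left(V,L{\left(-8 \right)} \right)} = \frac{1}{2} - 16 \frac{25 + 6 \left(-8\right)}{4 - 8} = \frac{1}{2} - 16 \frac{25 - 48}{-4} = \frac{1}{2} - 16 \left(\left(- \frac{1}{4}\right) \left(-23\right)\right) = \frac{1}{2} - 92 = - \frac{183}{2}$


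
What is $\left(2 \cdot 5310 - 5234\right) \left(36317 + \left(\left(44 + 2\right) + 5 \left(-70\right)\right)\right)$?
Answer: $193966018$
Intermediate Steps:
$\left(2 \cdot 5310 - 5234\right) \left(36317 + \left(\left(44 + 2\right) + 5 \left(-70\right)\right)\right) = \left(10620 - 5234\right) \left(36317 + \left(46 - 350\right)\right) = 5386 \left(36317 - 304\right) = 5386 \cdot 36013 = 193966018$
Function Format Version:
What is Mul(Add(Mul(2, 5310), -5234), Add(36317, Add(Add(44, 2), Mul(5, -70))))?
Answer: 193966018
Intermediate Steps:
Mul(Add(Mul(2, 5310), -5234), Add(36317, Add(Add(44, 2), Mul(5, -70)))) = Mul(Add(10620, -5234), Add(36317, Add(46, -350))) = Mul(5386, Add(36317, -304)) = Mul(5386, 36013) = 193966018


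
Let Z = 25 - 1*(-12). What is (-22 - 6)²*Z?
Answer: 29008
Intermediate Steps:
Z = 37 (Z = 25 + 12 = 37)
(-22 - 6)²*Z = (-22 - 6)²*37 = (-28)²*37 = 784*37 = 29008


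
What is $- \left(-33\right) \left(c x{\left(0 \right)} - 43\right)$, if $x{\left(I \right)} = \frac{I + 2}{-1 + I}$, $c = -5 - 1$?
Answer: $-1023$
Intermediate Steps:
$c = -6$ ($c = -5 - 1 = -6$)
$x{\left(I \right)} = \frac{2 + I}{-1 + I}$
$- \left(-33\right) \left(c x{\left(0 \right)} - 43\right) = - \left(-33\right) \left(- 6 \frac{2 + 0}{-1 + 0} - 43\right) = - \left(-33\right) \left(- 6 \frac{1}{-1} \cdot 2 - 43\right) = - \left(-33\right) \left(- 6 \left(\left(-1\right) 2\right) - 43\right) = - \left(-33\right) \left(\left(-6\right) \left(-2\right) - 43\right) = - \left(-33\right) \left(12 - 43\right) = - \left(-33\right) \left(-31\right) = \left(-1\right) 1023 = -1023$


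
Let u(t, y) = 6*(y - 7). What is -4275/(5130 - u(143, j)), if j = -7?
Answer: -1425/1738 ≈ -0.81991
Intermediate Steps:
u(t, y) = -42 + 6*y (u(t, y) = 6*(-7 + y) = -42 + 6*y)
-4275/(5130 - u(143, j)) = -4275/(5130 - (-42 + 6*(-7))) = -4275/(5130 - (-42 - 42)) = -4275/(5130 - 1*(-84)) = -4275/(5130 + 84) = -4275/5214 = -4275*1/5214 = -1425/1738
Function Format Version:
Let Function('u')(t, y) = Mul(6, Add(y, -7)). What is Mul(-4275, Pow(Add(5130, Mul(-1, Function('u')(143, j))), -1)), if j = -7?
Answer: Rational(-1425, 1738) ≈ -0.81991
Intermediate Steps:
Function('u')(t, y) = Add(-42, Mul(6, y)) (Function('u')(t, y) = Mul(6, Add(-7, y)) = Add(-42, Mul(6, y)))
Mul(-4275, Pow(Add(5130, Mul(-1, Function('u')(143, j))), -1)) = Mul(-4275, Pow(Add(5130, Mul(-1, Add(-42, Mul(6, -7)))), -1)) = Mul(-4275, Pow(Add(5130, Mul(-1, Add(-42, -42))), -1)) = Mul(-4275, Pow(Add(5130, Mul(-1, -84)), -1)) = Mul(-4275, Pow(Add(5130, 84), -1)) = Mul(-4275, Pow(5214, -1)) = Mul(-4275, Rational(1, 5214)) = Rational(-1425, 1738)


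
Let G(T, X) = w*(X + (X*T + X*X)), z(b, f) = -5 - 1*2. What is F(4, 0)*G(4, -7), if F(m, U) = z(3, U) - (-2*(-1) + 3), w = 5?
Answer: -840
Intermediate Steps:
z(b, f) = -7 (z(b, f) = -5 - 2 = -7)
F(m, U) = -12 (F(m, U) = -7 - (-2*(-1) + 3) = -7 - (2 + 3) = -7 - 1*5 = -7 - 5 = -12)
G(T, X) = 5*X + 5*X**2 + 5*T*X (G(T, X) = 5*(X + (X*T + X*X)) = 5*(X + (T*X + X**2)) = 5*(X + (X**2 + T*X)) = 5*(X + X**2 + T*X) = 5*X + 5*X**2 + 5*T*X)
F(4, 0)*G(4, -7) = -60*(-7)*(1 + 4 - 7) = -60*(-7)*(-2) = -12*70 = -840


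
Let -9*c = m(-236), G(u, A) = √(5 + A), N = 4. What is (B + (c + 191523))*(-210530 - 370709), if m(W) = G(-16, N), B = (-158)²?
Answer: -377491480940/3 ≈ -1.2583e+11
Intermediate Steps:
B = 24964
m(W) = 3 (m(W) = √(5 + 4) = √9 = 3)
c = -⅓ (c = -⅑*3 = -⅓ ≈ -0.33333)
(B + (c + 191523))*(-210530 - 370709) = (24964 + (-⅓ + 191523))*(-210530 - 370709) = (24964 + 574568/3)*(-581239) = (649460/3)*(-581239) = -377491480940/3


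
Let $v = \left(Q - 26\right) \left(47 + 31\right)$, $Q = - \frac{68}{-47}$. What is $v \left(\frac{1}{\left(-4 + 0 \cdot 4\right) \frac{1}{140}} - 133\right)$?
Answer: $\frac{15122016}{47} \approx 3.2175 \cdot 10^{5}$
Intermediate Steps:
$Q = \frac{68}{47}$ ($Q = \left(-68\right) \left(- \frac{1}{47}\right) = \frac{68}{47} \approx 1.4468$)
$v = - \frac{90012}{47}$ ($v = \left(\frac{68}{47} - 26\right) \left(47 + 31\right) = \left(- \frac{1154}{47}\right) 78 = - \frac{90012}{47} \approx -1915.1$)
$v \left(\frac{1}{\left(-4 + 0 \cdot 4\right) \frac{1}{140}} - 133\right) = - \frac{90012 \left(\frac{1}{\left(-4 + 0 \cdot 4\right) \frac{1}{140}} - 133\right)}{47} = - \frac{90012 \left(\frac{1}{\left(-4 + 0\right) \frac{1}{140}} - 133\right)}{47} = - \frac{90012 \left(\frac{1}{\left(-4\right) \frac{1}{140}} - 133\right)}{47} = - \frac{90012 \left(\frac{1}{- \frac{1}{35}} - 133\right)}{47} = - \frac{90012 \left(-35 - 133\right)}{47} = \left(- \frac{90012}{47}\right) \left(-168\right) = \frac{15122016}{47}$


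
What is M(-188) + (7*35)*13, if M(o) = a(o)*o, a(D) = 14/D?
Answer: 3199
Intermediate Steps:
M(o) = 14 (M(o) = (14/o)*o = 14)
M(-188) + (7*35)*13 = 14 + (7*35)*13 = 14 + 245*13 = 14 + 3185 = 3199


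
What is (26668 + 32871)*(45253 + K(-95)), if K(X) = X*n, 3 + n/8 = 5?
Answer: 2603819087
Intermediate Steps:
n = 16 (n = -24 + 8*5 = -24 + 40 = 16)
K(X) = 16*X (K(X) = X*16 = 16*X)
(26668 + 32871)*(45253 + K(-95)) = (26668 + 32871)*(45253 + 16*(-95)) = 59539*(45253 - 1520) = 59539*43733 = 2603819087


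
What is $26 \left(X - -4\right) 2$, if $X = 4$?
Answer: $416$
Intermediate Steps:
$26 \left(X - -4\right) 2 = 26 \left(4 - -4\right) 2 = 26 \left(4 + 4\right) 2 = 26 \cdot 8 \cdot 2 = 208 \cdot 2 = 416$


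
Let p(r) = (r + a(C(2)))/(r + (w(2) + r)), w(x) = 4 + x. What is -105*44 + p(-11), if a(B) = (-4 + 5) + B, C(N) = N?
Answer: -9239/2 ≈ -4619.5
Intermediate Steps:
a(B) = 1 + B
p(r) = (3 + r)/(6 + 2*r) (p(r) = (r + (1 + 2))/(r + ((4 + 2) + r)) = (r + 3)/(r + (6 + r)) = (3 + r)/(6 + 2*r))
-105*44 + p(-11) = -105*44 + ½ = -4620 + ½ = -9239/2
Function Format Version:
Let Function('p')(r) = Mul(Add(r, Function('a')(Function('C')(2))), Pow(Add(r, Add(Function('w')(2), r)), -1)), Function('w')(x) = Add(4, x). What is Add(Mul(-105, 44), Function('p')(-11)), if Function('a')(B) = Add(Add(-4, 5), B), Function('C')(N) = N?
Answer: Rational(-9239, 2) ≈ -4619.5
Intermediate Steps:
Function('a')(B) = Add(1, B)
Function('p')(r) = Mul(Pow(Add(6, Mul(2, r)), -1), Add(3, r)) (Function('p')(r) = Mul(Add(r, Add(1, 2)), Pow(Add(r, Add(Add(4, 2), r)), -1)) = Mul(Add(r, 3), Pow(Add(r, Add(6, r)), -1)) = Mul(Add(3, r), Pow(Add(6, Mul(2, r)), -1)) = Mul(Pow(Add(6, Mul(2, r)), -1), Add(3, r)))
Add(Mul(-105, 44), Function('p')(-11)) = Add(Mul(-105, 44), Rational(1, 2)) = Add(-4620, Rational(1, 2)) = Rational(-9239, 2)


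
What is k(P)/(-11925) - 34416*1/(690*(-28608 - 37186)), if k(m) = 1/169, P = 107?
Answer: 1155233789/1524857370075 ≈ 0.00075760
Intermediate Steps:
k(m) = 1/169
k(P)/(-11925) - 34416*1/(690*(-28608 - 37186)) = (1/169)/(-11925) - 34416*1/(690*(-28608 - 37186)) = (1/169)*(-1/11925) - 34416/(690/(1/(-65794))) = -1/2015325 - 34416/(690/(-1/65794)) = -1/2015325 - 34416/(690*(-65794)) = -1/2015325 - 34416/(-45397860) = -1/2015325 - 34416*(-1/45397860) = -1/2015325 + 2868/3783155 = 1155233789/1524857370075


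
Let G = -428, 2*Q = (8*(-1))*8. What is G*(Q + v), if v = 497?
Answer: -199020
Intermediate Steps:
Q = -32 (Q = ((8*(-1))*8)/2 = (-8*8)/2 = (1/2)*(-64) = -32)
G*(Q + v) = -428*(-32 + 497) = -428*465 = -199020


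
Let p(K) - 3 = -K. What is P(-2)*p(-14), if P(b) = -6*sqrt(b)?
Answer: -102*I*sqrt(2) ≈ -144.25*I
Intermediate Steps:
p(K) = 3 - K
P(-2)*p(-14) = (-6*I*sqrt(2))*(3 - 1*(-14)) = (-6*I*sqrt(2))*(3 + 14) = -6*I*sqrt(2)*17 = -102*I*sqrt(2)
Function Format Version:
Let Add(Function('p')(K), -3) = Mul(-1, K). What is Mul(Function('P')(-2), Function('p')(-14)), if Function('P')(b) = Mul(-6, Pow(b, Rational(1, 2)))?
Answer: Mul(-102, I, Pow(2, Rational(1, 2))) ≈ Mul(-144.25, I)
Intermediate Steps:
Function('p')(K) = Add(3, Mul(-1, K))
Mul(Function('P')(-2), Function('p')(-14)) = Mul(Mul(-6, Pow(-2, Rational(1, 2))), Add(3, Mul(-1, -14))) = Mul(Mul(-6, Mul(I, Pow(2, Rational(1, 2)))), Add(3, 14)) = Mul(Mul(-6, I, Pow(2, Rational(1, 2))), 17) = Mul(-102, I, Pow(2, Rational(1, 2)))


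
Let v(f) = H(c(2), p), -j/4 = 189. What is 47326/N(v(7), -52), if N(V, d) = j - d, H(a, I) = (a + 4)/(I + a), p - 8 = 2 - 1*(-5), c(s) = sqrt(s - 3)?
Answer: -23663/352 ≈ -67.224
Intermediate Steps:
j = -756 (j = -4*189 = -756)
c(s) = sqrt(-3 + s)
p = 15 (p = 8 + (2 - 1*(-5)) = 8 + (2 + 5) = 8 + 7 = 15)
H(a, I) = (4 + a)/(I + a)
v(f) = (4 + I)*(15 - I)/226 (v(f) = (4 + sqrt(-3 + 2))/(15 + sqrt(-3 + 2)) = (4 + sqrt(-1))/(15 + sqrt(-1)) = (4 + I)/(15 + I) = ((15 - I)/226)*(4 + I) = (4 + I)*(15 - I)/226)
N(V, d) = -756 - d
47326/N(v(7), -52) = 47326/(-756 - 1*(-52)) = 47326/(-756 + 52) = 47326/(-704) = 47326*(-1/704) = -23663/352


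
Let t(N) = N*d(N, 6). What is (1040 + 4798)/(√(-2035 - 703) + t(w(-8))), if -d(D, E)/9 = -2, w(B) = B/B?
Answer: 52542/1531 - 108003*I*√2/1531 ≈ 34.319 - 99.764*I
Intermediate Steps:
w(B) = 1
d(D, E) = 18 (d(D, E) = -9*(-2) = 18)
t(N) = 18*N (t(N) = N*18 = 18*N)
(1040 + 4798)/(√(-2035 - 703) + t(w(-8))) = (1040 + 4798)/(√(-2035 - 703) + 18*1) = 5838/(√(-2738) + 18) = 5838/(37*I*√2 + 18) = 5838/(18 + 37*I*√2)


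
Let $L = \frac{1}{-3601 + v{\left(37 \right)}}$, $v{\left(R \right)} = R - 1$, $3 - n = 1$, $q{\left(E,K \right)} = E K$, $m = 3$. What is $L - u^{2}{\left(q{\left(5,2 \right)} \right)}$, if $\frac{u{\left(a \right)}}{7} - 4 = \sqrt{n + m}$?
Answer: $- \frac{3668386}{3565} - 392 \sqrt{5} \approx -1905.5$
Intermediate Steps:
$n = 2$ ($n = 3 - 1 = 2$)
$v{\left(R \right)} = -1 + R$
$u{\left(a \right)} = 28 + 7 \sqrt{5}$ ($u{\left(a \right)} = 28 + 7 \sqrt{2 + 3} = 28 + 7 \sqrt{5}$)
$L = - \frac{1}{3565}$ ($L = \frac{1}{-3601 + \left(-1 + 37\right)} = \frac{1}{-3601 + 36} = \frac{1}{-3565} = - \frac{1}{3565} \approx -0.00028051$)
$L - u^{2}{\left(q{\left(5,2 \right)} \right)} = - \frac{1}{3565} - \left(28 + 7 \sqrt{5}\right)^{2}$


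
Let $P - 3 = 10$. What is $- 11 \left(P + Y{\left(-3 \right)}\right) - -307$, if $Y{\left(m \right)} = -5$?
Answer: $219$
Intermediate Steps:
$P = 13$ ($P = 3 + 10 = 13$)
$- 11 \left(P + Y{\left(-3 \right)}\right) - -307 = - 11 \left(13 - 5\right) - -307 = \left(-11\right) 8 + 307 = -88 + 307 = 219$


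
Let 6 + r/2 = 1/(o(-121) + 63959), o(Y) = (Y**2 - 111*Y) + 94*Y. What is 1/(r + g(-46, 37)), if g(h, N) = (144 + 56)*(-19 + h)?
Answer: -80657/1049508882 ≈ -7.6852e-5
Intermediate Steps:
o(Y) = Y**2 - 17*Y
r = -967882/80657 (r = -12 + 2/(-121*(-17 - 121) + 63959) = -12 + 2/(-121*(-138) + 63959) = -12 + 2/(16698 + 63959) = -12 + 2/80657 = -967882/80657 ≈ -12.000)
g(h, N) = -3800 + 200*h (g(h, N) = 200*(-19 + h) = -3800 + 200*h)
1/(r + g(-46, 37)) = 1/(-967882/80657 + (-3800 + 200*(-46))) = 1/(-967882/80657 + (-3800 - 9200)) = 1/(-967882/80657 - 13000) = 1/(-1049508882/80657) = -80657/1049508882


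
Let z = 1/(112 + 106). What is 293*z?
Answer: 293/218 ≈ 1.3440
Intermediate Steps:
z = 1/218 ≈ 0.0045872
293*z = 293*(1/218) = 293/218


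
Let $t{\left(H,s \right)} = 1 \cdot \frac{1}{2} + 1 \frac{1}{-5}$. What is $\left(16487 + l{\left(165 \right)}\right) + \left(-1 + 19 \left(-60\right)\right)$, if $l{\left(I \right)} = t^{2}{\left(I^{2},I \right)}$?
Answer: $\frac{1534609}{100} \approx 15346.0$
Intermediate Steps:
$t{\left(H,s \right)} = \frac{3}{10}$ ($t{\left(H,s \right)} = 1 \cdot \frac{1}{2} + 1 \left(- \frac{1}{5}\right) = \frac{1}{2} - \frac{1}{5} = \frac{3}{10}$)
$l{\left(I \right)} = \frac{9}{100}$ ($l{\left(I \right)} = \left(\frac{3}{10}\right)^{2} = \frac{9}{100}$)
$\left(16487 + l{\left(165 \right)}\right) + \left(-1 + 19 \left(-60\right)\right) = \left(16487 + \frac{9}{100}\right) + \left(-1 + 19 \left(-60\right)\right) = \frac{1648709}{100} - 1141 = \frac{1534609}{100}$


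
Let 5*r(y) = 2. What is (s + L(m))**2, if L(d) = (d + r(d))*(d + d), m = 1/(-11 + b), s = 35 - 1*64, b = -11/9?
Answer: 1235733409/1464100 ≈ 844.02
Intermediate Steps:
r(y) = 2/5 (r(y) = (1/5)*2 = 2/5)
b = -11/9 (b = -11*1/9 = -11/9 ≈ -1.2222)
s = -29 (s = 35 - 64 = -29)
m = -9/110 (m = 1/(-11 - 11/9) = 1/(-110/9) = -9/110 ≈ -0.081818)
L(d) = 2*d*(2/5 + d) (L(d) = (d + 2/5)*(d + d) = (2/5 + d)*(2*d) = 2*d*(2/5 + d))
(s + L(m))**2 = (-29 + (2/5)*(-9/110)*(2 + 5*(-9/110)))**2 = (-29 + (2/5)*(-9/110)*(2 - 9/22))**2 = (-29 + (2/5)*(-9/110)*(35/22))**2 = (-29 - 63/1210)**2 = (-35153/1210)**2 = 1235733409/1464100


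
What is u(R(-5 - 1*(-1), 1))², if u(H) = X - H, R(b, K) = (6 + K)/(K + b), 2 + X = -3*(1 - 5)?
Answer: 1369/9 ≈ 152.11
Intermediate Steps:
X = 10 (X = -2 - 3*(1 - 5) = -2 - 3*(-4) = -2 + 12 = 10)
R(b, K) = (6 + K)/(K + b)
u(H) = 10 - H
u(R(-5 - 1*(-1), 1))² = (10 - (6 + 1)/(1 + (-5 - 1*(-1))))² = (10 - 7/(1 + (-5 + 1)))² = (10 - 7/(1 - 4))² = (10 - 7/(-3))² = (10 - (-1)*7/3)² = (10 - 1*(-7/3))² = (10 + 7/3)² = (37/3)² = 1369/9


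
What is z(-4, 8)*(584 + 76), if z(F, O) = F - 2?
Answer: -3960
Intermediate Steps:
z(F, O) = -2 + F
z(-4, 8)*(584 + 76) = (-2 - 4)*(584 + 76) = -6*660 = -3960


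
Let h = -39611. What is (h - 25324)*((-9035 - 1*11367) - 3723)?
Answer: 1566556875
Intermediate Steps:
(h - 25324)*((-9035 - 1*11367) - 3723) = (-39611 - 25324)*((-9035 - 1*11367) - 3723) = -64935*((-9035 - 11367) - 3723) = -64935*(-20402 - 3723) = -64935*(-24125) = 1566556875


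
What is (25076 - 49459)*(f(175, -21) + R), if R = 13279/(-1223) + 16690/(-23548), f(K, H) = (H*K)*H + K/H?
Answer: -81268739046836731/43198806 ≈ -1.8813e+9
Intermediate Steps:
f(K, H) = K/H + K*H² (f(K, H) = K*H² + K/H = K/H + K*H²)
R = -166552881/14399602 (R = 13279*(-1/1223) + 16690*(-1/23548) = -13279/1223 - 8345/11774 = -166552881/14399602 ≈ -11.566)
(25076 - 49459)*(f(175, -21) + R) = (25076 - 49459)*(175*(1 + (-21)³)/(-21) - 166552881/14399602) = -24383*(175*(-1/21)*(1 - 9261) - 166552881/14399602) = -24383*(175*(-1/21)*(-9260) - 166552881/14399602) = -24383*(231500/3 - 166552881/14399602) = -24383*3333008204357/43198806 = -81268739046836731/43198806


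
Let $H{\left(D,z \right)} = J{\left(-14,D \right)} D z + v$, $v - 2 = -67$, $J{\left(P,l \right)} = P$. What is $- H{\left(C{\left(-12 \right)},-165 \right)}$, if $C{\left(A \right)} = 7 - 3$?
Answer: $-9175$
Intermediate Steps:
$v = -65$ ($v = 2 - 67 = -65$)
$C{\left(A \right)} = 4$
$H{\left(D,z \right)} = -65 - 14 D z$ ($H{\left(D,z \right)} = - 14 D z - 65 = -65 - 14 D z$)
$- H{\left(C{\left(-12 \right)},-165 \right)} = - (-65 - 56 \left(-165\right)) = - (-65 + 9240) = \left(-1\right) 9175 = -9175$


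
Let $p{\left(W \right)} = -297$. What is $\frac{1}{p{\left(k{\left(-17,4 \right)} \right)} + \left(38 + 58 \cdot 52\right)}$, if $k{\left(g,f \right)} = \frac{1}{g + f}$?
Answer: $\frac{1}{2757} \approx 0.00036271$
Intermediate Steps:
$k{\left(g,f \right)} = \frac{1}{f + g}$
$\frac{1}{p{\left(k{\left(-17,4 \right)} \right)} + \left(38 + 58 \cdot 52\right)} = \frac{1}{-297 + \left(38 + 58 \cdot 52\right)} = \frac{1}{-297 + \left(38 + 3016\right)} = \frac{1}{-297 + 3054} = \frac{1}{2757}$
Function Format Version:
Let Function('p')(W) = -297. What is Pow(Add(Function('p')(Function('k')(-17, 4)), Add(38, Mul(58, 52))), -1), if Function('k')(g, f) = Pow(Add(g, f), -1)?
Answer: Rational(1, 2757) ≈ 0.00036271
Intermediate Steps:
Function('k')(g, f) = Pow(Add(f, g), -1)
Pow(Add(Function('p')(Function('k')(-17, 4)), Add(38, Mul(58, 52))), -1) = Pow(Add(-297, Add(38, Mul(58, 52))), -1) = Pow(Add(-297, Add(38, 3016)), -1) = Pow(Add(-297, 3054), -1) = Pow(2757, -1) = Rational(1, 2757)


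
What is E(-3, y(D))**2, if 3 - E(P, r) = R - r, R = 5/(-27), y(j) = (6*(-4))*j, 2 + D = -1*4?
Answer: 15792676/729 ≈ 21663.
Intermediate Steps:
D = -6 (D = -2 - 1*4 = -2 - 4 = -6)
y(j) = -24*j
R = -5/27 (R = 5*(-1/27) = -5/27 ≈ -0.18519)
E(P, r) = 86/27 + r (E(P, r) = 3 - (-5/27 - r) = 3 + (5/27 + r) = 86/27 + r)
E(-3, y(D))**2 = (86/27 - 24*(-6))**2 = (86/27 + 144)**2 = (3974/27)**2 = 15792676/729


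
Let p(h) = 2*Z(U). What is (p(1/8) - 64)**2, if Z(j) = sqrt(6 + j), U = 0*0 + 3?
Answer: 3364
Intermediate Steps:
U = 3 (U = 0 + 3 = 3)
p(h) = 6 (p(h) = 2*sqrt(6 + 3) = 2*sqrt(9) = 2*3 = 6)
(p(1/8) - 64)**2 = (6 - 64)**2 = (-58)**2 = 3364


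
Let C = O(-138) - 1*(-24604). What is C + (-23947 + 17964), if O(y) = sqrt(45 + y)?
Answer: 18621 + I*sqrt(93) ≈ 18621.0 + 9.6436*I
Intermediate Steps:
C = 24604 + I*sqrt(93) (C = sqrt(45 - 138) - 1*(-24604) = sqrt(-93) + 24604 = I*sqrt(93) + 24604 = 24604 + I*sqrt(93) ≈ 24604.0 + 9.6436*I)
C + (-23947 + 17964) = (24604 + I*sqrt(93)) + (-23947 + 17964) = (24604 + I*sqrt(93)) - 5983 = 18621 + I*sqrt(93)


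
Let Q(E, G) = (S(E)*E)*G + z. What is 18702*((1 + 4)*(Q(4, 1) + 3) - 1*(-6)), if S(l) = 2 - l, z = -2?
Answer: -542358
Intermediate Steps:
Q(E, G) = -2 + E*G*(2 - E) (Q(E, G) = ((2 - E)*E)*G - 2 = (E*(2 - E))*G - 2 = E*G*(2 - E) - 2 = -2 + E*G*(2 - E))
18702*((1 + 4)*(Q(4, 1) + 3) - 1*(-6)) = 18702*((1 + 4)*((-2 - 1*4*1*(-2 + 4)) + 3) - 1*(-6)) = 18702*(5*((-2 - 1*4*1*2) + 3) + 6) = 18702*(5*((-2 - 8) + 3) + 6) = 18702*(5*(-10 + 3) + 6) = 18702*(5*(-7) + 6) = 18702*(-35 + 6) = 18702*(-29) = -542358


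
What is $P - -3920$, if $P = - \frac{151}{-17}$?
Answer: $\frac{66791}{17} \approx 3928.9$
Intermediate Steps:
$P = \frac{151}{17}$ ($P = \left(-151\right) \left(- \frac{1}{17}\right) = \frac{151}{17} \approx 8.8824$)
$P - -3920 = \frac{151}{17} - -3920 = \frac{151}{17} + 3920 = \frac{66791}{17}$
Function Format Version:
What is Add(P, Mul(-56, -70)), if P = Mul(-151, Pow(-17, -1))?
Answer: Rational(66791, 17) ≈ 3928.9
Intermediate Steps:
P = Rational(151, 17) (P = Mul(-151, Rational(-1, 17)) = Rational(151, 17) ≈ 8.8824)
Add(P, Mul(-56, -70)) = Add(Rational(151, 17), Mul(-56, -70)) = Add(Rational(151, 17), 3920) = Rational(66791, 17)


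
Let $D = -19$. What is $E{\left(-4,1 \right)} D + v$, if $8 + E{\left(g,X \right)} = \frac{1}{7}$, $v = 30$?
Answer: $\frac{1255}{7} \approx 179.29$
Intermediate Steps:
$E{\left(g,X \right)} = - \frac{55}{7}$ ($E{\left(g,X \right)} = -8 + \frac{1}{7} = - \frac{55}{7}$)
$E{\left(-4,1 \right)} D + v = \left(- \frac{55}{7}\right) \left(-19\right) + 30 = \frac{1045}{7} + 30 = \frac{1255}{7}$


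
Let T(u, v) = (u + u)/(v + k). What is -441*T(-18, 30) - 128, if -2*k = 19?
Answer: 26504/41 ≈ 646.44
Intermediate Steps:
k = -19/2 (k = -½*19 = -19/2 ≈ -9.5000)
T(u, v) = 2*u/(-19/2 + v) (T(u, v) = (u + u)/(v - 19/2) = (2*u)/(-19/2 + v) = 2*u/(-19/2 + v))
-441*T(-18, 30) - 128 = -1764*(-18)/(-19 + 2*30) - 128 = -1764*(-18)/(-19 + 60) - 128 = -1764*(-18)/41 - 128 = -441*(-72/41) - 128 = 31752/41 - 128 = 26504/41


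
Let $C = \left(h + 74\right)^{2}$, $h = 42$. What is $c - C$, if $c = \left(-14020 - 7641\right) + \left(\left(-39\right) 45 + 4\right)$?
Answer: $-36868$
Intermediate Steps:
$c = -23412$ ($c = -21661 + \left(-1755 + 4\right) = -21661 - 1751 = -23412$)
$C = 13456$ ($C = \left(42 + 74\right)^{2} = 116^{2} = 13456$)
$c - C = -23412 - 13456 = -36868$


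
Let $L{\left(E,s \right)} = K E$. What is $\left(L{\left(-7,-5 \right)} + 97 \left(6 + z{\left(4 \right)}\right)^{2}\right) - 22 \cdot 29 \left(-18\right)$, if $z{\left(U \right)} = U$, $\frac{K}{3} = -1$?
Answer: $21205$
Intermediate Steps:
$K = -3$ ($K = 3 \left(-1\right) = -3$)
$L{\left(E,s \right)} = - 3 E$
$\left(L{\left(-7,-5 \right)} + 97 \left(6 + z{\left(4 \right)}\right)^{2}\right) - 22 \cdot 29 \left(-18\right) = \left(\left(-3\right) \left(-7\right) + 97 \left(6 + 4\right)^{2}\right) - 22 \cdot 29 \left(-18\right) = \left(21 + 97 \cdot 10^{2}\right) - 638 \left(-18\right) = \left(21 + 97 \cdot 100\right) - -11484 = \left(21 + 9700\right) + 11484 = 9721 + 11484 = 21205$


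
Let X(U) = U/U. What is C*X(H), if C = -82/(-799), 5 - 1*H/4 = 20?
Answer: 82/799 ≈ 0.10263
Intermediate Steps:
H = -60 (H = 20 - 4*20 = 20 - 80 = -60)
X(U) = 1
C = 82/799 (C = -82*(-1/799) = 82/799 ≈ 0.10263)
C*X(H) = (82/799)*1 = 82/799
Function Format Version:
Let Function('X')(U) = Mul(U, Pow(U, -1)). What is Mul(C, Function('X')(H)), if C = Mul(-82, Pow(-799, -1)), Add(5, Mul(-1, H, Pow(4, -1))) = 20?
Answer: Rational(82, 799) ≈ 0.10263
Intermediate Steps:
H = -60 (H = Add(20, Mul(-4, 20)) = Add(20, -80) = -60)
Function('X')(U) = 1
C = Rational(82, 799) (C = Mul(-82, Rational(-1, 799)) = Rational(82, 799) ≈ 0.10263)
Mul(C, Function('X')(H)) = Mul(Rational(82, 799), 1) = Rational(82, 799)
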